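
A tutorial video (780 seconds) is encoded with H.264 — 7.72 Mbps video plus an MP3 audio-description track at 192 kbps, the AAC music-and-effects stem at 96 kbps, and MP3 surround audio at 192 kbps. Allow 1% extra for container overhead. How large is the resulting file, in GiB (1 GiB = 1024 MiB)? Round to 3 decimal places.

Audio total: 192 + 96 + 192 = 480 kbps = 0.480 Mbps.
Total bitrate: 7.72 + 0.480 = 8.200 Mbps.
Stream data: 8.200 Mbps × 780 s = 6396.0 Mb.
With 1% container overhead: ×1.01.
6,460 Mb = 807,495,000 bytes ÷ 1,073,741,824 = 0.752 GiB.

0.752 GiB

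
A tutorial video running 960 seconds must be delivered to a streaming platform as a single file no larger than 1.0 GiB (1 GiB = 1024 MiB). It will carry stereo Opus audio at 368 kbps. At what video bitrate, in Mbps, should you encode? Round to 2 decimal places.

Budget: 1.0 GiB = 8589.9 Mb.
Total bitrate budget: 8589.9 Mb / 960 s = 8.948 Mbps.
Audio: 368 kbps = 0.368 Mbps.
Video: 8.948 − 0.368 = 8.580 Mbps.

8.58 Mbps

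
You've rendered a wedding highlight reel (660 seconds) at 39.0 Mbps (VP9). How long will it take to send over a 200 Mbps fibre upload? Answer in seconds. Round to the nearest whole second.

File: 39.000 Mbps × 660 s = 25740.0 Mb.
At 200 Mbps: 25740.0 / 200 = 128.7 s ≈ 129 seconds.

129 seconds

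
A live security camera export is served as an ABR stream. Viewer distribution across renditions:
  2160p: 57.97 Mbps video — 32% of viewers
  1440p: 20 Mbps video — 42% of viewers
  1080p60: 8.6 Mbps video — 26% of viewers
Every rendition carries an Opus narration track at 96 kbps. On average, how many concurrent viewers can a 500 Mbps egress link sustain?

Audio: 96 kbps = 0.096 Mbps.
Average per-viewer bitrate: 0.32×58.066 + 0.42×20.096 + 0.26×8.696 = 29.282 Mbps.
500 Mbps = 500.0 Mbps; 500.0 / 29.282 = 17.08 → 17.

17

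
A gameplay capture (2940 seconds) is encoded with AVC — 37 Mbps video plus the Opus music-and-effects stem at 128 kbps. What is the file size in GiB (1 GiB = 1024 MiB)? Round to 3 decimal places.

12.707 GiB

Audio: 128 kbps = 0.128 Mbps.
Total bitrate: 37 + 0.128 = 37.128 Mbps.
Stream data: 37.128 Mbps × 2940 s = 109156.3 Mb.
109,156 Mb = 13,644,540,000 bytes ÷ 1,073,741,824 = 12.71 GiB.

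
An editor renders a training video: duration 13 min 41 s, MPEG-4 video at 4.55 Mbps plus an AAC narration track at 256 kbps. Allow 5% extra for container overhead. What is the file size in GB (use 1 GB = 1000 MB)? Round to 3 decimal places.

13 min 41 s = 821 s
Audio: 256 kbps = 0.256 Mbps.
Total bitrate: 4.55 + 0.256 = 4.806 Mbps.
Stream data: 4.806 Mbps × 821 s = 3945.7 Mb.
With 5% container overhead: ×1.05.
4,143 Mb ÷ 8 = 517.9 MB → 0.5179 GB.

0.518 GB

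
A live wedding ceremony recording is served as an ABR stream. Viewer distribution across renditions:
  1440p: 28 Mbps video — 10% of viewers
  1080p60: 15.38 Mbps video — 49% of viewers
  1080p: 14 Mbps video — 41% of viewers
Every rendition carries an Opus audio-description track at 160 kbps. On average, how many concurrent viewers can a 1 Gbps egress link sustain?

Audio: 160 kbps = 0.160 Mbps.
Average per-viewer bitrate: 0.10×28.160 + 0.49×15.540 + 0.41×14.160 = 16.236 Mbps.
1 Gbps = 1,000 Mbps; 1,000 / 16.236 = 61.59 → 61.

61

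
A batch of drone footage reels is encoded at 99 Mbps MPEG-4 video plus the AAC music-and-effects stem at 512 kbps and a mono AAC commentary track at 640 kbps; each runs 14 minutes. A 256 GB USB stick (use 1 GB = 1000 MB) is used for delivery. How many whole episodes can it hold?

14 min = 840 s
Audio total: 512 + 640 = 1152 kbps = 1.152 Mbps.
Total bitrate: 100.152 Mbps.
Per item: 100.152 Mbps × 840 s = 84,128 Mb = 10,516 MB.
Capacity: 256 GB = 2,048,000 Mb; 24.34 items → 24 complete.

24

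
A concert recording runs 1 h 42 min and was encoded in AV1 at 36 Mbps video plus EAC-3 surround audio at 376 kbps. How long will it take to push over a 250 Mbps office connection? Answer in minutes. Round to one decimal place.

1 h 42 min = 102 min = 6120 s
Audio: 376 kbps = 0.376 Mbps.
Total bitrate: 36.376 Mbps.
File: 36.376 Mbps × 6120 s = 222621.1 Mb.
At 250 Mbps: 222621.1 / 250 = 890.5 s ≈ 14.8 minutes.

14.8 minutes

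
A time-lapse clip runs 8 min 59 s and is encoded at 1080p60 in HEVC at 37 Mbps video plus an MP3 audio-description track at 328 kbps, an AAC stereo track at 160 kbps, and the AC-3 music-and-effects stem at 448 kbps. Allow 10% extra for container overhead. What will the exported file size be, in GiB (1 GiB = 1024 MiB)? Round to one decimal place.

8 min 59 s = 539 s
Audio total: 328 + 160 + 448 = 936 kbps = 0.936 Mbps.
Total bitrate: 37 + 0.936 = 37.936 Mbps.
Stream data: 37.936 Mbps × 539 s = 20447.5 Mb.
With 10% container overhead: ×1.10.
22,492 Mb = 2,811,531,800 bytes ÷ 1,073,741,824 = 2.618 GiB.

2.6 GiB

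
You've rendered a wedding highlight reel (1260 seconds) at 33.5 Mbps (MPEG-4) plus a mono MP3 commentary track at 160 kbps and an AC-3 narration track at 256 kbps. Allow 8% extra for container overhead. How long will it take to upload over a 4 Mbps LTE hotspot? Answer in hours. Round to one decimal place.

Audio total: 160 + 256 = 416 kbps = 0.416 Mbps.
Total bitrate: 33.916 Mbps.
File: 33.916 Mbps × 1260 s = 42734.2 Mb.
With 8% container overhead: ×1.08. → 46152.9 Mb.
At 4 Mbps: 46152.9 / 4 = 11538.2 s ≈ 3.21 hours.

3.2 hours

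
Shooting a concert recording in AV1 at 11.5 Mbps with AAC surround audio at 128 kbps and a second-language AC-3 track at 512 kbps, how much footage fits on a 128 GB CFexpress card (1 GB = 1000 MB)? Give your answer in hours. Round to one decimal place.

Audio total: 128 + 512 = 640 kbps = 0.640 Mbps.
Total bitrate: 11.5 + 0.640 = 12.140 Mbps.
Capacity: 128 GB = 1,024,000 Mb.
Recording time: 1,024,000 / 12.140 = 84,349 s ≈ 23.4 hours.

23.4 hours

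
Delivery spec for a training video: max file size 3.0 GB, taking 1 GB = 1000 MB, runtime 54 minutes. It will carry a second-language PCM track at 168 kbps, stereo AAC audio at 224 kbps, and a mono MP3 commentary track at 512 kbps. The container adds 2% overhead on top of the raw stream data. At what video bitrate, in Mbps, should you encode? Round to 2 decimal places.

6.36 Mbps

Budget: 3.0 GB = 24000.0 Mb.
Stream payload after overhead: 24000.0 / 1.02 = 23529.4 Mb.
54 min = 3240 s
Total bitrate budget: 23529.4 Mb / 3240 s = 7.262 Mbps.
Audio total: 168 + 224 + 512 = 904 kbps = 0.904 Mbps.
Video: 7.262 − 0.904 = 6.358 Mbps.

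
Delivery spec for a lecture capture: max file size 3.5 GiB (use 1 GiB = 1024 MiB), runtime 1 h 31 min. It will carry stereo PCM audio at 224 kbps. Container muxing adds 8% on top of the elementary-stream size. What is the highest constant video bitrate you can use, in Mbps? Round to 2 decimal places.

4.87 Mbps

Budget: 3.5 GiB = 30064.8 Mb.
Stream payload after overhead: 30064.8 / 1.08 = 27837.8 Mb.
1 h 31 min = 91 min = 5460 s
Total bitrate budget: 27837.8 Mb / 5460 s = 5.098 Mbps.
Audio: 224 kbps = 0.224 Mbps.
Video: 5.098 − 0.224 = 4.874 Mbps.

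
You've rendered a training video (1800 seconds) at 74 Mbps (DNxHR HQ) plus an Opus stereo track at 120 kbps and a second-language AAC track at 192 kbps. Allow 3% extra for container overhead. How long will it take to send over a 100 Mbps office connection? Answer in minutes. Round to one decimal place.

Audio total: 120 + 192 = 312 kbps = 0.312 Mbps.
Total bitrate: 74.312 Mbps.
File: 74.312 Mbps × 1800 s = 133761.6 Mb.
With 3% container overhead: ×1.03. → 137774.4 Mb.
At 100 Mbps: 137774.4 / 100 = 1377.7 s ≈ 23 minutes.

23.0 minutes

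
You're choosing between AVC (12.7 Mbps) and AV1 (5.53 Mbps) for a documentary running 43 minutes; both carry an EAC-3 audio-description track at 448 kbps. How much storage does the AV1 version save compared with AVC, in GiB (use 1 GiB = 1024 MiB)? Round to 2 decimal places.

2.15 GiB

43 min = 2580 s
Audio: 448 kbps = 0.448 Mbps.
AVC: 13.148 Mbps × 2580 s = 33921.8 Mb = 3.949 GiB.
AV1: 5.978 Mbps × 2580 s = 15423.2 Mb = 1.796 GiB.
Saving: 3.949 − 1.796 = 2.154 GiB.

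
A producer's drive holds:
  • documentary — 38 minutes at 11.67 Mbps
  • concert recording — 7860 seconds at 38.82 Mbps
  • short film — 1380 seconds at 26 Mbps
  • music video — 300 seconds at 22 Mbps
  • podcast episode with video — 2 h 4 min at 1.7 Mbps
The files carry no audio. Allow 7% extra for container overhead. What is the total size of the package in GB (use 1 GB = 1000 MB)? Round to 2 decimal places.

documentary: 11.670 Mbps × 2280 s × 1.07 = 28470.1 Mb
concert recording: 38.820 Mbps × 7860 s × 1.07 = 326484.0 Mb
short film: 26.000 Mbps × 1380 s × 1.07 = 38391.6 Mb
music video: 22.000 Mbps × 300 s × 1.07 = 7062.0 Mb
podcast episode with video: 1.700 Mbps × 7440 s × 1.07 = 13533.4 Mb
Total: 413941.1 Mb = 51742.6 MB.
= 51.74 GB.

51.74 GB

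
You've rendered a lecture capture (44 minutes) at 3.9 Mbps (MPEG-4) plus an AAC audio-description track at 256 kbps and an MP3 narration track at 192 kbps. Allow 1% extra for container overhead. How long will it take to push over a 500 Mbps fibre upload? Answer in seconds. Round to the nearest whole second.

44 min = 2640 s
Audio total: 256 + 192 = 448 kbps = 0.448 Mbps.
Total bitrate: 4.348 Mbps.
File: 4.348 Mbps × 2640 s = 11478.7 Mb.
With 1% container overhead: ×1.01. → 11593.5 Mb.
At 500 Mbps: 11593.5 / 500 = 23.2 s ≈ 23.2 seconds.

23 seconds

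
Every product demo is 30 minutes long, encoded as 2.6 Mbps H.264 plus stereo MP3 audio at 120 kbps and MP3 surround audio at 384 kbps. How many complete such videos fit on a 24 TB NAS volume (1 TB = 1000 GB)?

34364

30 min = 1800 s
Audio total: 120 + 384 = 504 kbps = 0.504 Mbps.
Total bitrate: 3.104 Mbps.
Per item: 3.104 Mbps × 1800 s = 5,587 Mb = 698.4 MB.
Capacity: 24 TB = 192,000,000 Mb; 34364.26 items → 34364 complete.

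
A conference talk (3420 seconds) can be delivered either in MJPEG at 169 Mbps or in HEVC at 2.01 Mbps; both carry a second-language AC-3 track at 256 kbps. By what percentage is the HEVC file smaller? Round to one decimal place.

98.7%

Audio: 256 kbps = 0.256 Mbps.
MJPEG: 169.256 Mbps × 3420 s = 578855.5 Mb = 72.357 GB.
HEVC: 2.266 Mbps × 3420 s = 7749.7 Mb = 0.969 GB.
Reduction: (1 − 0.969/72.357) × 100 = 98.66%.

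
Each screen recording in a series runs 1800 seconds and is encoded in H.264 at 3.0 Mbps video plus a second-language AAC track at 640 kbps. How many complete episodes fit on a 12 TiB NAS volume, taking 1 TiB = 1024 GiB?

16110

Audio: 640 kbps = 0.640 Mbps.
Total bitrate: 3.640 Mbps.
Per item: 3.640 Mbps × 1800 s = 6,552 Mb = 819.0 MB.
Capacity: 12 TiB = 105,553,116 Mb; 16110.06 items → 16110 complete.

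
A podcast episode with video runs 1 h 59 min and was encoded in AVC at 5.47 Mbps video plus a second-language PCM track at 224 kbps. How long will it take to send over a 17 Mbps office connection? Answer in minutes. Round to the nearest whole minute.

40 minutes

1 h 59 min = 119 min = 7140 s
Audio: 224 kbps = 0.224 Mbps.
Total bitrate: 5.694 Mbps.
File: 5.694 Mbps × 7140 s = 40655.2 Mb.
At 17 Mbps: 40655.2 / 17 = 2391.5 s ≈ 39.9 minutes.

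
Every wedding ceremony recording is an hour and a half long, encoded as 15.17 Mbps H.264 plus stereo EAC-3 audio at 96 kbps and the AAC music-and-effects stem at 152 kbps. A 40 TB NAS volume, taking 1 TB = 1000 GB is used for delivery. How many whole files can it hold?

1.5 h = 5400 s
Audio total: 96 + 152 = 248 kbps = 0.248 Mbps.
Total bitrate: 15.418 Mbps.
Per item: 15.418 Mbps × 5400 s = 83,257 Mb = 10,407 MB.
Capacity: 40 TB = 320,000,000 Mb; 3843.51 items → 3843 complete.

3843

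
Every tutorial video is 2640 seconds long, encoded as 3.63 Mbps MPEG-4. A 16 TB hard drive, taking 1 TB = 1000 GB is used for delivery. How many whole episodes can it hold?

Per item: 3.630 Mbps × 2640 s = 9,583 Mb = 1,198 MB.
Capacity: 16 TB = 128,000,000 Mb; 13356.71 items → 13356 complete.

13356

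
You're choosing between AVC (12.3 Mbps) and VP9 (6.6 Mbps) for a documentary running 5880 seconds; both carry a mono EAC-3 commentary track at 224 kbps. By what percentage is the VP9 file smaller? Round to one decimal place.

Audio: 224 kbps = 0.224 Mbps.
AVC: 12.524 Mbps × 5880 s = 73641.1 Mb = 8.573 GiB.
VP9: 6.824 Mbps × 5880 s = 40125.1 Mb = 4.671 GiB.
Reduction: (1 − 4.671/8.573) × 100 = 45.51%.

45.5%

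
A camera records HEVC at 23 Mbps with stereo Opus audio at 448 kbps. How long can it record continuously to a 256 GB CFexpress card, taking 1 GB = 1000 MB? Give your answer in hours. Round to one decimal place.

24.3 hours

Audio: 448 kbps = 0.448 Mbps.
Total bitrate: 23 + 0.448 = 23.448 Mbps.
Capacity: 256 GB = 2,048,000 Mb.
Recording time: 2,048,000 / 23.448 = 87,342 s ≈ 24.3 hours.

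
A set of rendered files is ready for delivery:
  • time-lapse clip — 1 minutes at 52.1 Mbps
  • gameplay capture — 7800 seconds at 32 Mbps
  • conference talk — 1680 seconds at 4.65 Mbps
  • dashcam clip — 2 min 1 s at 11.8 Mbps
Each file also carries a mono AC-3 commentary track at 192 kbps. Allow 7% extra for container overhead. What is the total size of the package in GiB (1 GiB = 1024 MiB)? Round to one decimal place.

Audio: 192 kbps = 0.192 Mbps.
time-lapse clip: 52.292 Mbps × 60 s × 1.07 = 3357.1 Mb
gameplay capture: 32.192 Mbps × 7800 s × 1.07 = 268674.4 Mb
conference talk: 4.842 Mbps × 1680 s × 1.07 = 8704.0 Mb
dashcam clip: 11.992 Mbps × 121 s × 1.07 = 1552.6 Mb
Total: 282288.2 Mb = 35286.0 MB.
= 32.86 GiB.

32.9 GiB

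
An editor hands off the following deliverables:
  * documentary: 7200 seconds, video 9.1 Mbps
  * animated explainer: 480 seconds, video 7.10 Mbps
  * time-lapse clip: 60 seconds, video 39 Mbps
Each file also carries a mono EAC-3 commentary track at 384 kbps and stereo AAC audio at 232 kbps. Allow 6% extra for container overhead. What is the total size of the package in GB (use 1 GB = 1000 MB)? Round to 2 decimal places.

Audio total: 384 + 232 = 616 kbps = 0.616 Mbps.
documentary: 9.716 Mbps × 7200 s × 1.06 = 74152.5 Mb
animated explainer: 7.716 Mbps × 480 s × 1.06 = 3925.9 Mb
time-lapse clip: 39.616 Mbps × 60 s × 1.06 = 2519.6 Mb
Total: 80598.0 Mb = 10074.7 MB.
= 10.07 GB.

10.07 GB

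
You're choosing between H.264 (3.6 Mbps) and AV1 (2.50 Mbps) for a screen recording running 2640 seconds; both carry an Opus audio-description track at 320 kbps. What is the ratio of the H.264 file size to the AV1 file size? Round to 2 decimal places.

Audio: 320 kbps = 0.320 Mbps.
H.264: 3.920 Mbps × 2640 s = 10348.8 Mb = 1.294 GB.
AV1: 2.820 Mbps × 2640 s = 7444.8 Mb = 0.931 GB.
Ratio: 1.294 / 0.931 = 1.390.

1.39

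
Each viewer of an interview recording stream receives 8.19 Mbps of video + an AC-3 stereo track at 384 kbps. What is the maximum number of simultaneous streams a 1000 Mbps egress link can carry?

Audio: 384 kbps = 0.384 Mbps.
Per-viewer media rate: 8.574 Mbps.
1000 Mbps = 1,000 Mbps; 1,000 / 8.574 = 116.63 → 116 viewers.

116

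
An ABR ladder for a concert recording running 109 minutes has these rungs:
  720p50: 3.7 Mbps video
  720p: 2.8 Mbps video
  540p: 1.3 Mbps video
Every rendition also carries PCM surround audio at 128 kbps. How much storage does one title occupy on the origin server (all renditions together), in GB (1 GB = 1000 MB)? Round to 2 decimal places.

109 min = 6540 s
Audio: 128 kbps = 0.128 Mbps.
Sum of rendition bitrates: (3.7+0.128) + (2.8+0.128) + (1.3+0.128) = 8.184 Mbps.
× 6540 s = 53,523 Mb = 6,690 MB = 6.690 GB.

6.69 GB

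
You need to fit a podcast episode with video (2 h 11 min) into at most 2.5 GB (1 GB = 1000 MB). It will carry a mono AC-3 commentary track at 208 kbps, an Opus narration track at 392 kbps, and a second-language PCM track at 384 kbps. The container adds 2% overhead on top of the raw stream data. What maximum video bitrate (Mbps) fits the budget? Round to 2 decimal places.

1.51 Mbps

Budget: 2.5 GB = 20000.0 Mb.
Stream payload after overhead: 20000.0 / 1.02 = 19607.8 Mb.
2 h 11 min = 131 min = 7860 s
Total bitrate budget: 19607.8 Mb / 7860 s = 2.495 Mbps.
Audio total: 208 + 392 + 384 = 984 kbps = 0.984 Mbps.
Video: 2.495 − 0.984 = 1.511 Mbps.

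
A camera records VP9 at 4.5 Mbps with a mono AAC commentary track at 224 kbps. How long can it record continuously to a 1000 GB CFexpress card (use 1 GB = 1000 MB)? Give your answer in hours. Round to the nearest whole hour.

Audio: 224 kbps = 0.224 Mbps.
Total bitrate: 4.5 + 0.224 = 4.724 Mbps.
Capacity: 1000 GB = 8,000,000 Mb.
Recording time: 8,000,000 / 4.724 = 1,693,480 s ≈ 470 hours.

470 hours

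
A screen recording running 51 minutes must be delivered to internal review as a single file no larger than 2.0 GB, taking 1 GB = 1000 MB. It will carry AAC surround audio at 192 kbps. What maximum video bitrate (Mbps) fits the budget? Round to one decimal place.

Budget: 2.0 GB = 16000.0 Mb.
51 min = 3060 s
Total bitrate budget: 16000.0 Mb / 3060 s = 5.229 Mbps.
Audio: 192 kbps = 0.192 Mbps.
Video: 5.229 − 0.192 = 5.037 Mbps.

5.0 Mbps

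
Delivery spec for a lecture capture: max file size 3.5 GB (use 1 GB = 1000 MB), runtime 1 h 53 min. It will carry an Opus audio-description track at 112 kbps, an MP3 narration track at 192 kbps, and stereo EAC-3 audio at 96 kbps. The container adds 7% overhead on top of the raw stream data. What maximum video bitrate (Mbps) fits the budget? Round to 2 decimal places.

Budget: 3.5 GB = 28000.0 Mb.
Stream payload after overhead: 28000.0 / 1.07 = 26168.2 Mb.
1 h 53 min = 113 min = 6780 s
Total bitrate budget: 26168.2 Mb / 6780 s = 3.860 Mbps.
Audio total: 112 + 192 + 96 = 400 kbps = 0.400 Mbps.
Video: 3.860 − 0.400 = 3.460 Mbps.

3.46 Mbps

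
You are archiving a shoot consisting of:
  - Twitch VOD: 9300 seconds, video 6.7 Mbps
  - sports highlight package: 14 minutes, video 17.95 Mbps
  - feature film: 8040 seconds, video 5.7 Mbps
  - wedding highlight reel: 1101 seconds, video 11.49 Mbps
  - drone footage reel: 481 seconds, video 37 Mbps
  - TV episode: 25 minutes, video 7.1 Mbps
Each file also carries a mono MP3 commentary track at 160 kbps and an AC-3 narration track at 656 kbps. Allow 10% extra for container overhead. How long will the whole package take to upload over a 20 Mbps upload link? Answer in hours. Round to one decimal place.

Audio total: 160 + 656 = 816 kbps = 0.816 Mbps.
Twitch VOD: 7.516 Mbps × 9300 s × 1.10 = 76888.7 Mb
sports highlight package: 18.766 Mbps × 840 s × 1.10 = 17339.8 Mb
feature film: 6.516 Mbps × 8040 s × 1.10 = 57627.5 Mb
wedding highlight reel: 12.306 Mbps × 1101 s × 1.10 = 14903.8 Mb
drone footage reel: 37.816 Mbps × 481 s × 1.10 = 20008.4 Mb
TV episode: 7.916 Mbps × 1500 s × 1.10 = 13061.4 Mb
Total: 199829.6 Mb = 24978.7 MB.
At 20 Mbps: 199829.6 / 20 = 9991 s ≈ 2.78 hours.

2.8 hours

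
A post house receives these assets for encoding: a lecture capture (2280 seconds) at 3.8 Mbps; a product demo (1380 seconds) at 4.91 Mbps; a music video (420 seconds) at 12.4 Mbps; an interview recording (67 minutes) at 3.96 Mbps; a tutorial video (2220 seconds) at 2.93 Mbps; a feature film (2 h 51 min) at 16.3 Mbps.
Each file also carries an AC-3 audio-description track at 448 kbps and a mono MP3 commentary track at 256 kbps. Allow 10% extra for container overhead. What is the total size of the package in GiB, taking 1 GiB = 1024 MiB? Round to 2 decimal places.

28.79 GiB

Audio total: 448 + 256 = 704 kbps = 0.704 Mbps.
lecture capture: 4.504 Mbps × 2280 s × 1.10 = 11296.0 Mb
product demo: 5.614 Mbps × 1380 s × 1.10 = 8522.1 Mb
music video: 13.104 Mbps × 420 s × 1.10 = 6054.0 Mb
interview recording: 4.664 Mbps × 4020 s × 1.10 = 20624.2 Mb
tutorial video: 3.634 Mbps × 2220 s × 1.10 = 8874.2 Mb
feature film: 17.004 Mbps × 10260 s × 1.10 = 191907.1 Mb
Total: 247277.7 Mb = 30909.7 MB.
= 28.79 GiB.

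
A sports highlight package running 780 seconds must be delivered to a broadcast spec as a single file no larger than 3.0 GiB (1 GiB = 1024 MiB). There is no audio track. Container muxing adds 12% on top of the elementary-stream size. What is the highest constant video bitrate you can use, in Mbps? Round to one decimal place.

29.5 Mbps

Budget: 3.0 GiB = 25769.8 Mb.
Stream payload after overhead: 25769.8 / 1.12 = 23008.8 Mb.
Total bitrate budget: 23008.8 Mb / 780 s = 29.498 Mbps.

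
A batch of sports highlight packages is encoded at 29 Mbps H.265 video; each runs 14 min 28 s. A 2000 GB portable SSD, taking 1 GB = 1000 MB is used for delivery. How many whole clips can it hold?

635

14 min 28 s = 868 s
Per item: 29.000 Mbps × 868 s = 25,172 Mb = 3,146 MB.
Capacity: 2000 GB = 16,000,000 Mb; 635.63 items → 635 complete.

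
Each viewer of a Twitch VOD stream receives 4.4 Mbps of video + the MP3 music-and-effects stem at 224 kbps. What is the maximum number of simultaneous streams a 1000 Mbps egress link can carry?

216

Audio: 224 kbps = 0.224 Mbps.
Per-viewer media rate: 4.624 Mbps.
1000 Mbps = 1,000 Mbps; 1,000 / 4.624 = 216.26 → 216 viewers.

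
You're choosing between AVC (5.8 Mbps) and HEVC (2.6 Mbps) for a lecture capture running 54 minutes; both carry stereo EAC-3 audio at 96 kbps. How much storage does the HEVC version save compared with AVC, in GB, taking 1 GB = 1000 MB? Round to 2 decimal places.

1.30 GB

54 min = 3240 s
Audio: 96 kbps = 0.096 Mbps.
AVC: 5.896 Mbps × 3240 s = 19103.0 Mb = 2.388 GB.
HEVC: 2.696 Mbps × 3240 s = 8735.0 Mb = 1.092 GB.
Saving: 2.388 − 1.092 = 1.296 GB.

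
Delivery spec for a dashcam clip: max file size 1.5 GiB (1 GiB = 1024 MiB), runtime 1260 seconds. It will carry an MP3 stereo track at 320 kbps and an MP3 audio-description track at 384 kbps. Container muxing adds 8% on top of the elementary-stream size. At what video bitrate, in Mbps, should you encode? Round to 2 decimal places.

8.76 Mbps

Budget: 1.5 GiB = 12884.9 Mb.
Stream payload after overhead: 12884.9 / 1.08 = 11930.5 Mb.
Total bitrate budget: 11930.5 Mb / 1260 s = 9.469 Mbps.
Audio total: 320 + 384 = 704 kbps = 0.704 Mbps.
Video: 9.469 − 0.704 = 8.765 Mbps.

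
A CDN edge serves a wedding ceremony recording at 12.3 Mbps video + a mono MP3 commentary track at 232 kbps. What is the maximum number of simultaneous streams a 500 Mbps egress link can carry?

39

Audio: 232 kbps = 0.232 Mbps.
Per-viewer media rate: 12.532 Mbps.
500 Mbps = 500.0 Mbps; 500.0 / 12.532 = 39.90 → 39 viewers.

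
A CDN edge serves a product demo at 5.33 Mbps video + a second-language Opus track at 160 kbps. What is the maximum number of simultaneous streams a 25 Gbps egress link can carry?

4553

Audio: 160 kbps = 0.160 Mbps.
Per-viewer media rate: 5.490 Mbps.
25 Gbps = 25,000 Mbps; 25,000 / 5.490 = 4553.73 → 4553 viewers.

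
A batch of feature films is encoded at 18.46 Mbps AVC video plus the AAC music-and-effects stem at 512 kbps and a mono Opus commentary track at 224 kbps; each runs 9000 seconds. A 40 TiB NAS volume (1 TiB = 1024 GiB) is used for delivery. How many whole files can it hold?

2036

Audio total: 512 + 224 = 736 kbps = 0.736 Mbps.
Total bitrate: 19.196 Mbps.
Per item: 19.196 Mbps × 9000 s = 172,764 Mb = 21,596 MB.
Capacity: 40 TiB = 351,843,721 Mb; 2036.56 items → 2036 complete.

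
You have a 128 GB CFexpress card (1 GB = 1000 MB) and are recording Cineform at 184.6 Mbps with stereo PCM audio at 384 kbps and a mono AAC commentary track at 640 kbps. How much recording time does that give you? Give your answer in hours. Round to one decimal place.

1.5 hours

Audio total: 384 + 640 = 1024 kbps = 1.024 Mbps.
Total bitrate: 184.6 + 1.024 = 185.624 Mbps.
Capacity: 128 GB = 1,024,000 Mb.
Recording time: 1,024,000 / 185.624 = 5,517 s ≈ 1.53 hours.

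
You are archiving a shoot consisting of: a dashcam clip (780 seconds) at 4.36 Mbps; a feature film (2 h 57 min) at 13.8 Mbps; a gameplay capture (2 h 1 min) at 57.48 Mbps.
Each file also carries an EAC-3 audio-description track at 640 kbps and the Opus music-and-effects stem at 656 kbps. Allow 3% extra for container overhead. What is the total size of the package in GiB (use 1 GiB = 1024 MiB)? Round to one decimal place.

70.9 GiB

Audio total: 640 + 656 = 1296 kbps = 1.296 Mbps.
dashcam clip: 5.656 Mbps × 780 s × 1.03 = 4544.0 Mb
feature film: 15.096 Mbps × 10620 s × 1.03 = 165129.1 Mb
gameplay capture: 58.776 Mbps × 7260 s × 1.03 = 439515.2 Mb
Total: 609188.3 Mb = 76148.5 MB.
= 70.92 GiB.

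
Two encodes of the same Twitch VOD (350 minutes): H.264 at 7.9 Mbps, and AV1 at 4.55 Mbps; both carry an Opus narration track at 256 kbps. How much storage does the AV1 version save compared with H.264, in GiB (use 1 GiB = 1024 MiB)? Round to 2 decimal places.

350 min = 21000 s
Audio: 256 kbps = 0.256 Mbps.
H.264: 8.156 Mbps × 21000 s = 171276.0 Mb = 19.939 GiB.
AV1: 4.806 Mbps × 21000 s = 100926.0 Mb = 11.749 GiB.
Saving: 19.939 − 11.749 = 8.190 GiB.

8.19 GiB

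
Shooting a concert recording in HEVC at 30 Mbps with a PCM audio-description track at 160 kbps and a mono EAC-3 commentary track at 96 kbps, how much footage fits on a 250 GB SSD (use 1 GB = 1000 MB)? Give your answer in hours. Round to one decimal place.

18.4 hours

Audio total: 160 + 96 = 256 kbps = 0.256 Mbps.
Total bitrate: 30 + 0.256 = 30.256 Mbps.
Capacity: 250 GB = 2,000,000 Mb.
Recording time: 2,000,000 / 30.256 = 66,103 s ≈ 18.4 hours.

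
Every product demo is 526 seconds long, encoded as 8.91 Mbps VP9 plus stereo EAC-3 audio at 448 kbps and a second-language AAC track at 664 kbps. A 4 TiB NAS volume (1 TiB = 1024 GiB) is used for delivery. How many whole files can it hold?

6674

Audio total: 448 + 664 = 1112 kbps = 1.112 Mbps.
Total bitrate: 10.022 Mbps.
Per item: 10.022 Mbps × 526 s = 5,272 Mb = 658.9 MB.
Capacity: 4 TiB = 35,184,372 Mb; 6674.36 items → 6674 complete.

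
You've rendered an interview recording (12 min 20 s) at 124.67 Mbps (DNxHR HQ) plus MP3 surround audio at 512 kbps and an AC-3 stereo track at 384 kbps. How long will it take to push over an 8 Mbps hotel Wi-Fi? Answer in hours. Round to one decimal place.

12 min 20 s = 740 s
Audio total: 512 + 384 = 896 kbps = 0.896 Mbps.
Total bitrate: 125.566 Mbps.
File: 125.566 Mbps × 740 s = 92918.8 Mb.
At 8 Mbps: 92918.8 / 8 = 11614.9 s ≈ 3.23 hours.

3.2 hours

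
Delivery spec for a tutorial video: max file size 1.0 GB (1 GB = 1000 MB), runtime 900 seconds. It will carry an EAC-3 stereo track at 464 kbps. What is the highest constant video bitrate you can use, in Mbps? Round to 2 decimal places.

8.42 Mbps

Budget: 1.0 GB = 8000.0 Mb.
Total bitrate budget: 8000.0 Mb / 900 s = 8.889 Mbps.
Audio: 464 kbps = 0.464 Mbps.
Video: 8.889 − 0.464 = 8.425 Mbps.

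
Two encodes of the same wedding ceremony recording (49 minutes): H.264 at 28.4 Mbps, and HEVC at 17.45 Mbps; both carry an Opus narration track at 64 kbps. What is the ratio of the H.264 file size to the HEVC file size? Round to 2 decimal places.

1.63

49 min = 2940 s
Audio: 64 kbps = 0.064 Mbps.
H.264: 28.464 Mbps × 2940 s = 83684.2 Mb = 10.461 GB.
HEVC: 17.514 Mbps × 2940 s = 51491.2 Mb = 6.436 GB.
Ratio: 10.461 / 6.436 = 1.625.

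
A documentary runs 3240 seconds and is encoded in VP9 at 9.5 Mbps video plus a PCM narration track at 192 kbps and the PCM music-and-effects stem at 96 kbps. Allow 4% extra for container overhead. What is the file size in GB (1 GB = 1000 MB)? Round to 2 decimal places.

Audio total: 192 + 96 = 288 kbps = 0.288 Mbps.
Total bitrate: 9.5 + 0.288 = 9.788 Mbps.
Stream data: 9.788 Mbps × 3240 s = 31713.1 Mb.
With 4% container overhead: ×1.04.
32,982 Mb ÷ 8 = 4,123 MB → 4.123 GB.

4.12 GB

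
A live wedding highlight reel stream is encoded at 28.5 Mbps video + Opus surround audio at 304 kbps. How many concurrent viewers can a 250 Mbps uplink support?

8

Audio: 304 kbps = 0.304 Mbps.
Per-viewer media rate: 28.804 Mbps.
250 Mbps = 250.0 Mbps; 250.0 / 28.804 = 8.68 → 8 viewers.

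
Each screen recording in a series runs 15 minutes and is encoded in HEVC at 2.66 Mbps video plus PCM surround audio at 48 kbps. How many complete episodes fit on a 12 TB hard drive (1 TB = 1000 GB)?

39389

15 min = 900 s
Audio: 48 kbps = 0.048 Mbps.
Total bitrate: 2.708 Mbps.
Per item: 2.708 Mbps × 900 s = 2,437 Mb = 304.6 MB.
Capacity: 12 TB = 96,000,000 Mb; 39389.46 items → 39389 complete.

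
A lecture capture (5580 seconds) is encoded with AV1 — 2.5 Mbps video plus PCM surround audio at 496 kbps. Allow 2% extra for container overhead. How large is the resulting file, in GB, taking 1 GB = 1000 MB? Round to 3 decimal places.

2.132 GB

Audio: 496 kbps = 0.496 Mbps.
Total bitrate: 2.5 + 0.496 = 2.996 Mbps.
Stream data: 2.996 Mbps × 5580 s = 16717.7 Mb.
With 2% container overhead: ×1.02.
17,052 Mb ÷ 8 = 2,132 MB → 2.132 GB.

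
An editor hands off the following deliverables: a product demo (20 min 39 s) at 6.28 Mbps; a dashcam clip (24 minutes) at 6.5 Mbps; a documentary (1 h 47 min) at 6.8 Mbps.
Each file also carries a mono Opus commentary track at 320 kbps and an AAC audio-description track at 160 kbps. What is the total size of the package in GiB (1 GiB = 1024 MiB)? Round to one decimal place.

Audio total: 320 + 160 = 480 kbps = 0.480 Mbps.
product demo: 6.760 Mbps × 1239 s = 8375.6 Mb
dashcam clip: 6.980 Mbps × 1440 s = 10051.2 Mb
documentary: 7.280 Mbps × 6420 s = 46737.6 Mb
Total: 65164.4 Mb = 8145.6 MB.
= 7.586 GiB.

7.6 GiB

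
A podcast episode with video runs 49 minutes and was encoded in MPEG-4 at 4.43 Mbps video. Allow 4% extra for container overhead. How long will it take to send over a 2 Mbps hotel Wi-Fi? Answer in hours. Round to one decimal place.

1.9 hours

49 min = 2940 s
File: 4.430 Mbps × 2940 s = 13024.2 Mb.
With 4% container overhead: ×1.04. → 13545.2 Mb.
At 2 Mbps: 13545.2 / 2 = 6772.6 s ≈ 1.88 hours.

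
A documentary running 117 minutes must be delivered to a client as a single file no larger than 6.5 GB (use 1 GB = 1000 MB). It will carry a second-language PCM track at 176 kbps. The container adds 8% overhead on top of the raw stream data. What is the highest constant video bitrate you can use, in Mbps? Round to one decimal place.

Budget: 6.5 GB = 52000.0 Mb.
Stream payload after overhead: 52000.0 / 1.08 = 48148.1 Mb.
117 min = 7020 s
Total bitrate budget: 48148.1 Mb / 7020 s = 6.859 Mbps.
Audio: 176 kbps = 0.176 Mbps.
Video: 6.859 − 0.176 = 6.683 Mbps.

6.7 Mbps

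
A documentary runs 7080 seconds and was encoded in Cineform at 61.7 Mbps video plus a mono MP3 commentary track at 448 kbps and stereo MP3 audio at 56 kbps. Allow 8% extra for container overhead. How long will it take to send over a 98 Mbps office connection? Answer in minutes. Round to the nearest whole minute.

81 minutes

Audio total: 448 + 56 = 504 kbps = 0.504 Mbps.
Total bitrate: 62.204 Mbps.
File: 62.204 Mbps × 7080 s = 440404.3 Mb.
With 8% container overhead: ×1.08. → 475636.7 Mb.
At 98 Mbps: 475636.7 / 98 = 4853.4 s ≈ 80.9 minutes.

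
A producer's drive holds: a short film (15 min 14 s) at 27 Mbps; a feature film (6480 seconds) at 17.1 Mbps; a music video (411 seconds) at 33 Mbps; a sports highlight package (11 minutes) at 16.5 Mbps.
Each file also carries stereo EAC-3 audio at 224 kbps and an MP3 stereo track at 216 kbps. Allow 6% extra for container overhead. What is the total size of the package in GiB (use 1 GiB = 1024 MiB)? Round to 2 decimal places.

Audio total: 224 + 216 = 440 kbps = 0.440 Mbps.
short film: 27.440 Mbps × 914 s × 1.06 = 26585.0 Mb
feature film: 17.540 Mbps × 6480 s × 1.06 = 120478.8 Mb
music video: 33.440 Mbps × 411 s × 1.06 = 14568.5 Mb
sports highlight package: 16.940 Mbps × 660 s × 1.06 = 11851.2 Mb
Total: 173483.4 Mb = 21685.4 MB.
= 20.20 GiB.

20.20 GiB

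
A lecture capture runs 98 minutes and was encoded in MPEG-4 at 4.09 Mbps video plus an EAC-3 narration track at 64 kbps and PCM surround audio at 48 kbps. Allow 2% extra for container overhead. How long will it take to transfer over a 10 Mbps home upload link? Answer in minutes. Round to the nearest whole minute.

42 minutes

98 min = 5880 s
Audio total: 64 + 48 = 112 kbps = 0.112 Mbps.
Total bitrate: 4.202 Mbps.
File: 4.202 Mbps × 5880 s = 24707.8 Mb.
With 2% container overhead: ×1.02. → 25201.9 Mb.
At 10 Mbps: 25201.9 / 10 = 2520.2 s ≈ 42 minutes.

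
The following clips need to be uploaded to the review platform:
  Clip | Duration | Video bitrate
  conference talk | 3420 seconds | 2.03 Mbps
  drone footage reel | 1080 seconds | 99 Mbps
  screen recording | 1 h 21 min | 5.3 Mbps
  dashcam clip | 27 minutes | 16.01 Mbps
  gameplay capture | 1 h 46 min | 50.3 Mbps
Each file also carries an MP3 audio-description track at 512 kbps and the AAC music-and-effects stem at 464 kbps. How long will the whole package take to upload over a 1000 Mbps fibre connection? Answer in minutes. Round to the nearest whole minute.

Audio total: 512 + 464 = 976 kbps = 0.976 Mbps.
conference talk: 3.006 Mbps × 3420 s = 10280.5 Mb
drone footage reel: 99.976 Mbps × 1080 s = 107974.1 Mb
screen recording: 6.276 Mbps × 4860 s = 30501.4 Mb
dashcam clip: 16.986 Mbps × 1620 s = 27517.3 Mb
gameplay capture: 51.276 Mbps × 6360 s = 326115.4 Mb
Total: 502388.6 Mb = 62798.6 MB.
At 1000 Mbps: 502388.6 / 1000 = 502 s ≈ 8.37 minutes.

8 minutes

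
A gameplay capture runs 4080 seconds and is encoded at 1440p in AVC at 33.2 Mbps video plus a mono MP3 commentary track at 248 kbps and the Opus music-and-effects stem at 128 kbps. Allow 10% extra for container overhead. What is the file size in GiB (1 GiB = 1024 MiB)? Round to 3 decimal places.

17.543 GiB

Audio total: 248 + 128 = 376 kbps = 0.376 Mbps.
Total bitrate: 33.2 + 0.376 = 33.576 Mbps.
Stream data: 33.576 Mbps × 4080 s = 136990.1 Mb.
With 10% container overhead: ×1.10.
150,689 Mb = 18,836,136,000 bytes ÷ 1,073,741,824 = 17.54 GiB.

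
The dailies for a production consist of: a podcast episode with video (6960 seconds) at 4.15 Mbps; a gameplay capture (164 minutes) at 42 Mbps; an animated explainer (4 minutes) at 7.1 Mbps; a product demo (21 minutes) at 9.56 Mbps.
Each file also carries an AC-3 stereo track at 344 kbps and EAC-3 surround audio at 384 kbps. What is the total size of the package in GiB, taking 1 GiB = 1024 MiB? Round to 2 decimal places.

54.63 GiB

Audio total: 344 + 384 = 728 kbps = 0.728 Mbps.
podcast episode with video: 4.878 Mbps × 6960 s = 33950.9 Mb
gameplay capture: 42.728 Mbps × 9840 s = 420443.5 Mb
animated explainer: 7.828 Mbps × 240 s = 1878.7 Mb
product demo: 10.288 Mbps × 1260 s = 12962.9 Mb
Total: 469236.0 Mb = 58654.5 MB.
= 54.63 GiB.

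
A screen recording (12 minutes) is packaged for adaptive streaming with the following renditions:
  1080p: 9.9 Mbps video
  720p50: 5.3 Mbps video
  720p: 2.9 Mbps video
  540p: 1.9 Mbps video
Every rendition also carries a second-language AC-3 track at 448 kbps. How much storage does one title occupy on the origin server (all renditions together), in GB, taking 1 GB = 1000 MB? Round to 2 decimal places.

1.96 GB

12 min = 720 s
Audio: 448 kbps = 0.448 Mbps.
Sum of rendition bitrates: (9.9+0.448) + (5.3+0.448) + (2.9+0.448) + (1.9+0.448) = 21.792 Mbps.
× 720 s = 15,690 Mb = 1,961 MB = 1.961 GB.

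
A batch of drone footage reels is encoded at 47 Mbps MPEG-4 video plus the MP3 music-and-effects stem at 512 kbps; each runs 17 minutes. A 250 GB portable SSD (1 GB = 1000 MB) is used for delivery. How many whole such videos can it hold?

41

17 min = 1020 s
Audio: 512 kbps = 0.512 Mbps.
Total bitrate: 47.512 Mbps.
Per item: 47.512 Mbps × 1020 s = 48,462 Mb = 6,058 MB.
Capacity: 250 GB = 2,000,000 Mb; 41.27 items → 41 complete.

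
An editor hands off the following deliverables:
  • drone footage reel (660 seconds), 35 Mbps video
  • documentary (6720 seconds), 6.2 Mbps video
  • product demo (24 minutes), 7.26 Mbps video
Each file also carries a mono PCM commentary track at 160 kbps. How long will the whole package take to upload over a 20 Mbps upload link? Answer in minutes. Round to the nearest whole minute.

Audio: 160 kbps = 0.160 Mbps.
drone footage reel: 35.160 Mbps × 660 s = 23205.6 Mb
documentary: 6.360 Mbps × 6720 s = 42739.2 Mb
product demo: 7.420 Mbps × 1440 s = 10684.8 Mb
Total: 76629.6 Mb = 9578.7 MB.
At 20 Mbps: 76629.6 / 20 = 3831 s ≈ 63.9 minutes.

64 minutes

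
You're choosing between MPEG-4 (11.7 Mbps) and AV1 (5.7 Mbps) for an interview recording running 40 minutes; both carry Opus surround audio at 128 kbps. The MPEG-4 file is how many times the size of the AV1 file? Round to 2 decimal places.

2.03

40 min = 2400 s
Audio: 128 kbps = 0.128 Mbps.
MPEG-4: 11.828 Mbps × 2400 s = 28387.2 Mb = 3.305 GiB.
AV1: 5.828 Mbps × 2400 s = 13987.2 Mb = 1.628 GiB.
Ratio: 3.305 / 1.628 = 2.030.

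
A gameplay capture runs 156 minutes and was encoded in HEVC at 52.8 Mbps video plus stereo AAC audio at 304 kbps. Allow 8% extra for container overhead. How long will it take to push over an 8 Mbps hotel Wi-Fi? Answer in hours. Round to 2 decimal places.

156 min = 9360 s
Audio: 304 kbps = 0.304 Mbps.
Total bitrate: 53.104 Mbps.
File: 53.104 Mbps × 9360 s = 497053.4 Mb.
With 8% container overhead: ×1.08. → 536817.7 Mb.
At 8 Mbps: 536817.7 / 8 = 67102.2 s ≈ 18.6 hours.

18.64 hours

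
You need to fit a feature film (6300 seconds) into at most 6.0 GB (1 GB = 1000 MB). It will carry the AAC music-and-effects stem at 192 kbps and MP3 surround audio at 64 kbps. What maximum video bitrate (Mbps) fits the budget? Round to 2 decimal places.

Budget: 6.0 GB = 48000.0 Mb.
Total bitrate budget: 48000.0 Mb / 6300 s = 7.619 Mbps.
Audio total: 192 + 64 = 256 kbps = 0.256 Mbps.
Video: 7.619 − 0.256 = 7.363 Mbps.

7.36 Mbps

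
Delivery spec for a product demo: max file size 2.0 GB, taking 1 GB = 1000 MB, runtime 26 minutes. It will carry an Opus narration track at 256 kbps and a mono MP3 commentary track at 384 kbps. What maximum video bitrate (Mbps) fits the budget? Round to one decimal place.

Budget: 2.0 GB = 16000.0 Mb.
26 min = 1560 s
Total bitrate budget: 16000.0 Mb / 1560 s = 10.256 Mbps.
Audio total: 256 + 384 = 640 kbps = 0.640 Mbps.
Video: 10.256 − 0.640 = 9.616 Mbps.

9.6 Mbps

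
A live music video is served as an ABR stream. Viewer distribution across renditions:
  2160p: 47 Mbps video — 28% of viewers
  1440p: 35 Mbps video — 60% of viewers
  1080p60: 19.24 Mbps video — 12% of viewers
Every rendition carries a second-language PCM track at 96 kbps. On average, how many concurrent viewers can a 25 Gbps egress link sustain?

683

Audio: 96 kbps = 0.096 Mbps.
Average per-viewer bitrate: 0.28×47.096 + 0.60×35.096 + 0.12×19.336 = 36.565 Mbps.
25 Gbps = 25,000 Mbps; 25,000 / 36.565 = 683.72 → 683.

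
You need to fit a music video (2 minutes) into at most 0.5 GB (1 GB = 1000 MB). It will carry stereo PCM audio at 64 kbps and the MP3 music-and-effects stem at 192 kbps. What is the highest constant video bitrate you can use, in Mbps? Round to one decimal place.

Budget: 0.5 GB = 4000.0 Mb.
2 min = 120 s
Total bitrate budget: 4000.0 Mb / 120 s = 33.333 Mbps.
Audio total: 64 + 192 = 256 kbps = 0.256 Mbps.
Video: 33.333 − 0.256 = 33.077 Mbps.

33.1 Mbps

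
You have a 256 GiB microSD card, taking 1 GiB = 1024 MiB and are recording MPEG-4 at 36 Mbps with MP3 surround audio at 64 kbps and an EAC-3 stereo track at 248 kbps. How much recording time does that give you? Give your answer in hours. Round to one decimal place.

16.8 hours

Audio total: 64 + 248 = 312 kbps = 0.312 Mbps.
Total bitrate: 36 + 0.312 = 36.312 Mbps.
Capacity: 256 GiB = 2,199,023 Mb.
Recording time: 2,199,023 / 36.312 = 60,559 s ≈ 16.8 hours.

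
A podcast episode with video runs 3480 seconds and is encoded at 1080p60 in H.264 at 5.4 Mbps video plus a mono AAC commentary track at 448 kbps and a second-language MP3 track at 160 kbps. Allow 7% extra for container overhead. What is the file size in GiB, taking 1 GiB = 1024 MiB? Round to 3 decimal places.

2.604 GiB

Audio total: 448 + 160 = 608 kbps = 0.608 Mbps.
Total bitrate: 5.4 + 0.608 = 6.008 Mbps.
Stream data: 6.008 Mbps × 3480 s = 20907.8 Mb.
With 7% container overhead: ×1.07.
22,371 Mb = 2,796,423,600 bytes ÷ 1,073,741,824 = 2.604 GiB.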